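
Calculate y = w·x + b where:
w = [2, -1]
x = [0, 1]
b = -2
y = -3

y = (2)(0) + (-1)(1) + -2 = -3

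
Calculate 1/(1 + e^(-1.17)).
0.7631

sigmoid(1.17) = 1/(1 + e^(-1.17)) = 1/(1 + 0.3104) = 0.7631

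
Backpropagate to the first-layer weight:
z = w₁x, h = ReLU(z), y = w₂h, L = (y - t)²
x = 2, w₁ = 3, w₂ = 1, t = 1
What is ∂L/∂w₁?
∂L/∂w₁ = 20

Forward pass:
z = w₁x = 3×2 = 6
h = ReLU(6) = 6
y = w₂h = 1×6 = 6

Backward pass:
∂L/∂y = 2(y - t) = 2(6 - 1) = 10
∂y/∂h = w₂ = 1
∂h/∂z = 1 (ReLU derivative)
∂z/∂w₁ = x = 2

∂L/∂w₁ = 10 × 1 × 1 × 2 = 20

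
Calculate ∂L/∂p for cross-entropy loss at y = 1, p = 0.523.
∂L/∂p = -1.912

∂L/∂p = -y/p + (1-y)/(1-p) = -1/0.523 + 0 = -1.912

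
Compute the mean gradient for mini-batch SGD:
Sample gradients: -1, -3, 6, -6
Average gradient = -1

Average = (1/4)(-1 + -3 + 6 + -6) = -4/4 = -1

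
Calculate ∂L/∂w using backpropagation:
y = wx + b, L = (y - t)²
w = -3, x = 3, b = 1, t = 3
∂L/∂w = -66

y = wx + b = (-3)(3) + 1 = -8
∂L/∂y = 2(y - t) = 2(-8 - 3) = -22
∂y/∂w = x = 3
∂L/∂w = ∂L/∂y · ∂y/∂w = -22 × 3 = -66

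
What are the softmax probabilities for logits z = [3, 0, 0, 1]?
p = [0.8098, 0.0403, 0.0403, 0.1096]

exp(z) = [20.09, 1, 1, 2.718]
Sum = 24.8
p = [0.8098, 0.0403, 0.0403, 0.1096]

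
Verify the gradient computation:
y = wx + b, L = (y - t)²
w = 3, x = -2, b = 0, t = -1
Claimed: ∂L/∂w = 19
Incorrect

y = (3)(-2) + 0 = -6
∂L/∂y = 2(y - t) = 2(-6 - -1) = -10
∂y/∂w = x = -2
∂L/∂w = -10 × -2 = 20

Claimed value: 19
Incorrect: The correct gradient is 20.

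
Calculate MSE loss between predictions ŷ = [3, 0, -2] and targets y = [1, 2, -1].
MSE = 3

MSE = (1/3)((3-1)² + (0-2)² + (-2--1)²) = (1/3)(4 + 4 + 1) = 3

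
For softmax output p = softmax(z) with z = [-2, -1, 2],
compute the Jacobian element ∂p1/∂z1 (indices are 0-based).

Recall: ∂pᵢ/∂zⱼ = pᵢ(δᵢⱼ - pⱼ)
∂p1/∂z1 = 0.04444

p = softmax(z) = [0.01715, 0.04661, 0.9362]
p1 = 0.04661

∂p1/∂z1 = p1(1 - p1) = 0.04661 × (1 - 0.04661) = 0.04444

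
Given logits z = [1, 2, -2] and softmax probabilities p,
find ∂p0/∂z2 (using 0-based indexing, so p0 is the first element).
∂p0/∂z2 = -0.003507

p = softmax(z) = [0.2654, 0.7214, 0.01321]
p0 = 0.2654, p2 = 0.01321

∂p0/∂z2 = -p0 × p2 = -0.2654 × 0.01321 = -0.003507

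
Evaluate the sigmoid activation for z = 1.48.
0.8146

sigmoid(1.48) = 1/(1 + e^(-1.48)) = 1/(1 + 0.2276) = 0.8146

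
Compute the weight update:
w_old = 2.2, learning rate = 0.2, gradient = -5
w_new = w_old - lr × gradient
w_new = 3.2

w_new = w - η·∂L/∂w = 2.2 - 0.2×(-5) = 2.2 - (-1) = 3.2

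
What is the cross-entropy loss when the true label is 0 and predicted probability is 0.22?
L = 0.2485

L = -0·log(0.22) - 1·log(0.78) = -log(0.78) = 0.2485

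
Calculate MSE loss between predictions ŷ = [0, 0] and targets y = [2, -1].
MSE = 2.5

MSE = (1/2)((0-2)² + (0--1)²) = (1/2)(4 + 1) = 2.5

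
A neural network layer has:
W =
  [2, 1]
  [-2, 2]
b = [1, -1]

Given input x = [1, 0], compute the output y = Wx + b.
y = [3, -3]

Wx = [2×1 + 1×0, -2×1 + 2×0]
   = [2, -2]
y = Wx + b = [2 + 1, -2 + -1] = [3, -3]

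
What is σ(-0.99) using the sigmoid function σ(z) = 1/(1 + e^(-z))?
0.2709

sigmoid(-0.99) = 1/(1 + e^(0.99)) = 1/(1 + 2.691) = 0.2709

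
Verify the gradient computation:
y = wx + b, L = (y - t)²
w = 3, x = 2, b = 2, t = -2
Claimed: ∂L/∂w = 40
Correct

y = (3)(2) + 2 = 8
∂L/∂y = 2(y - t) = 2(8 - -2) = 20
∂y/∂w = x = 2
∂L/∂w = 20 × 2 = 40

Claimed value: 40
Correct: The correct gradient is 40.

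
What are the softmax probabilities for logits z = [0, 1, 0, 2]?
p = [0.0826, 0.2245, 0.0826, 0.6103]

exp(z) = [1, 2.718, 1, 7.389]
Sum = 12.11
p = [0.0826, 0.2245, 0.0826, 0.6103]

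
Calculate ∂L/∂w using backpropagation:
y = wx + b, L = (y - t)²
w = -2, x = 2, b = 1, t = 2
∂L/∂w = -20

y = wx + b = (-2)(2) + 1 = -3
∂L/∂y = 2(y - t) = 2(-3 - 2) = -10
∂y/∂w = x = 2
∂L/∂w = ∂L/∂y · ∂y/∂w = -10 × 2 = -20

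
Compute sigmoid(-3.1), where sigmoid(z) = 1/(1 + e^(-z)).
0.04311

sigmoid(-3.1) = 1/(1 + e^(3.1)) = 1/(1 + 22.2) = 0.04311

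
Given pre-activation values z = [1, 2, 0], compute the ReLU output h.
h = [1, 2, 0]

ReLU applied element-wise: max(0,1)=1, max(0,2)=2, max(0,0)=0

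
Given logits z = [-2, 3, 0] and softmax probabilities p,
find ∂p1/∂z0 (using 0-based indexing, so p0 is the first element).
∂p1/∂z0 = -0.006036

p = softmax(z) = [0.006377, 0.9465, 0.04712]
p1 = 0.9465, p0 = 0.006377

∂p1/∂z0 = -p1 × p0 = -0.9465 × 0.006377 = -0.006036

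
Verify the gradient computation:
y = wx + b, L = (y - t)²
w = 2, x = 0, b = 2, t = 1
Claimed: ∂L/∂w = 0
Correct

y = (2)(0) + 2 = 2
∂L/∂y = 2(y - t) = 2(2 - 1) = 2
∂y/∂w = x = 0
∂L/∂w = 2 × 0 = 0

Claimed value: 0
Correct: The correct gradient is 0.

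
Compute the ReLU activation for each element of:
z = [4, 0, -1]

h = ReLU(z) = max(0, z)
h = [4, 0, 0]

ReLU applied element-wise: max(0,4)=4, max(0,0)=0, max(0,-1)=0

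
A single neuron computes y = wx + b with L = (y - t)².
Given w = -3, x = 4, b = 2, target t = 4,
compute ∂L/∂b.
∂L/∂b = -28

y = wx + b = (-3)(4) + 2 = -10
∂L/∂y = 2(y - t) = 2(-10 - 4) = -28
∂y/∂b = 1
∂L/∂b = ∂L/∂y · ∂y/∂b = -28 × 1 = -28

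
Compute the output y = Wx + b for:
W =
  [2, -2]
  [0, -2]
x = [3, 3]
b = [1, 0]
y = [1, -6]

Wx = [2×3 + -2×3, 0×3 + -2×3]
   = [0, -6]
y = Wx + b = [0 + 1, -6 + 0] = [1, -6]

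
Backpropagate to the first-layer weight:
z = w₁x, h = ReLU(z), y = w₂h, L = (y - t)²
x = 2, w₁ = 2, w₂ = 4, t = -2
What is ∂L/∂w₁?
∂L/∂w₁ = 288

Forward pass:
z = w₁x = 2×2 = 4
h = ReLU(4) = 4
y = w₂h = 4×4 = 16

Backward pass:
∂L/∂y = 2(y - t) = 2(16 - -2) = 36
∂y/∂h = w₂ = 4
∂h/∂z = 1 (ReLU derivative)
∂z/∂w₁ = x = 2

∂L/∂w₁ = 36 × 4 × 1 × 2 = 288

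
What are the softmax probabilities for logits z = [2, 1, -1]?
p = [0.7054, 0.2595, 0.0351]

exp(z) = [7.389, 2.718, 0.3679]
Sum = 10.48
p = [0.7054, 0.2595, 0.0351]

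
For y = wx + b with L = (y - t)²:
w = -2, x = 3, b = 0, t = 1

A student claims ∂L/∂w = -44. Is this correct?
Incorrect

y = (-2)(3) + 0 = -6
∂L/∂y = 2(y - t) = 2(-6 - 1) = -14
∂y/∂w = x = 3
∂L/∂w = -14 × 3 = -42

Claimed value: -44
Incorrect: The correct gradient is -42.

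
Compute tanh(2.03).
0.9661

tanh(2.03) = (e^(2.03) - e^(-2.03))/(e^(2.03) + e^(-2.03)) = 0.9661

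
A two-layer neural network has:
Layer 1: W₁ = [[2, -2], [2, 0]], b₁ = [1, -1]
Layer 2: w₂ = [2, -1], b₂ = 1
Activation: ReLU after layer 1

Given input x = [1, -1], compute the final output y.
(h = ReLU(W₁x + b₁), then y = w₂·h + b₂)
y = 10

Layer 1 pre-activation: z₁ = [5, 1]
After ReLU: h = [5, 1]
Layer 2 output: y = 2×5 + -1×1 + 1 = 10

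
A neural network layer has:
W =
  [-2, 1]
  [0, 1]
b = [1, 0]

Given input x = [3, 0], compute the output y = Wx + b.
y = [-5, 0]

Wx = [-2×3 + 1×0, 0×3 + 1×0]
   = [-6, 0]
y = Wx + b = [-6 + 1, 0 + 0] = [-5, 0]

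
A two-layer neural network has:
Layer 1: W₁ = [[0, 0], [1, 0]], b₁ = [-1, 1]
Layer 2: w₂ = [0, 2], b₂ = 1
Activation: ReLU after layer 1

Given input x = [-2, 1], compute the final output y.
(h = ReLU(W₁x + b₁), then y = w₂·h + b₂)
y = 1

Layer 1 pre-activation: z₁ = [-1, -1]
After ReLU: h = [0, 0]
Layer 2 output: y = 0×0 + 2×0 + 1 = 1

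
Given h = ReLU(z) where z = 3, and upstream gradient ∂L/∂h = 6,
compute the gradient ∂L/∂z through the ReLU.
∂L/∂z = 6

h = ReLU(3) = 3
Since z > 0: ∂h/∂z = 1
∂L/∂z = ∂L/∂h · ∂h/∂z = 6 × 1 = 6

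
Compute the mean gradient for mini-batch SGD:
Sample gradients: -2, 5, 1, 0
Average gradient = 1

Average = (1/4)(-2 + 5 + 1 + 0) = 4/4 = 1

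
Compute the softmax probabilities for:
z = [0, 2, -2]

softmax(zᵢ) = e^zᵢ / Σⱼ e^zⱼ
p = [0.1173, 0.8668, 0.0159]

exp(z) = [1, 7.389, 0.1353]
Sum = 8.524
p = [0.1173, 0.8668, 0.0159]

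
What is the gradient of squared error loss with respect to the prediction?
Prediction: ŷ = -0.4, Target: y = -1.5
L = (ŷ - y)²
∂L/∂ŷ = 2.2

∂L/∂ŷ = 2(ŷ - y) = 2(-0.4 - -1.5) = 2(1.1) = 2.2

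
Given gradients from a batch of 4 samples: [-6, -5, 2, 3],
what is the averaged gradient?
Average gradient = -1.5

Average = (1/4)(-6 + -5 + 2 + 3) = -6/4 = -1.5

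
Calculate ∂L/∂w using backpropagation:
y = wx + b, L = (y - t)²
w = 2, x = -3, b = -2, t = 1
∂L/∂w = 54

y = wx + b = (2)(-3) + -2 = -8
∂L/∂y = 2(y - t) = 2(-8 - 1) = -18
∂y/∂w = x = -3
∂L/∂w = ∂L/∂y · ∂y/∂w = -18 × -3 = 54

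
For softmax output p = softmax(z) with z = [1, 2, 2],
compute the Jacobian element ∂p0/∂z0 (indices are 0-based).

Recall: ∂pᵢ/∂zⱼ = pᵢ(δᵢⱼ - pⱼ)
∂p0/∂z0 = 0.1312

p = softmax(z) = [0.1554, 0.4223, 0.4223]
p0 = 0.1554

∂p0/∂z0 = p0(1 - p0) = 0.1554 × (1 - 0.1554) = 0.1312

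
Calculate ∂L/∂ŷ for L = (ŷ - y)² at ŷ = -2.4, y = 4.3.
∂L/∂ŷ = -13.4

∂L/∂ŷ = 2(ŷ - y) = 2(-2.4 - 4.3) = 2(-6.7) = -13.4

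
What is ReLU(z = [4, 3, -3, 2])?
h = [4, 3, 0, 2]

ReLU applied element-wise: max(0,4)=4, max(0,3)=3, max(0,-3)=0, max(0,2)=2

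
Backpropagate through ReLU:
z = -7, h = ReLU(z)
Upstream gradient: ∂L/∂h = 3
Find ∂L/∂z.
∂L/∂z = 0

h = ReLU(-7) = 0
Since z < 0: ∂h/∂z = 0
∂L/∂z = ∂L/∂h · ∂h/∂z = 3 × 0 = 0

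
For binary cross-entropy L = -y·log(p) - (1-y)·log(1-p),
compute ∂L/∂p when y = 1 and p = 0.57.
∂L/∂p = -1.754

∂L/∂p = -y/p + (1-y)/(1-p) = -1/0.57 + 0 = -1.754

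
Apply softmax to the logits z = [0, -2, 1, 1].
p = [0.1522, 0.0206, 0.4136, 0.4136]

exp(z) = [1, 0.1353, 2.718, 2.718]
Sum = 6.572
p = [0.1522, 0.0206, 0.4136, 0.4136]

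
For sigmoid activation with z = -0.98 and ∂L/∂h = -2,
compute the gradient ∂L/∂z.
∂L/∂z = -0.3968

σ(-0.98) = 0.2729
σ'(-0.98) = σ(-0.98)(1 - σ(-0.98)) = 0.2729 × 0.7271 = 0.1984
∂L/∂z = ∂L/∂h · σ'(z) = -2 × 0.1984 = -0.3968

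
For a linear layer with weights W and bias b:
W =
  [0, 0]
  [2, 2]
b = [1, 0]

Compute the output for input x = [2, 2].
y = [1, 8]

Wx = [0×2 + 0×2, 2×2 + 2×2]
   = [0, 8]
y = Wx + b = [0 + 1, 8 + 0] = [1, 8]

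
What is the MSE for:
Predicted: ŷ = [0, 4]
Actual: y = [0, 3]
MSE = 0.5

MSE = (1/2)((0-0)² + (4-3)²) = (1/2)(0 + 1) = 0.5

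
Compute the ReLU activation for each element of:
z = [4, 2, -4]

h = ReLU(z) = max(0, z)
h = [4, 2, 0]

ReLU applied element-wise: max(0,4)=4, max(0,2)=2, max(0,-4)=0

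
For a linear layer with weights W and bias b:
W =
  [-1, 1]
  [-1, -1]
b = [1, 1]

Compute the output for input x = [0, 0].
y = [1, 1]

Wx = [-1×0 + 1×0, -1×0 + -1×0]
   = [0, 0]
y = Wx + b = [0 + 1, 0 + 1] = [1, 1]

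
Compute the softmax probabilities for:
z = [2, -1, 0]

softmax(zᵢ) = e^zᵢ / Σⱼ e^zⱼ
p = [0.8438, 0.042, 0.1142]

exp(z) = [7.389, 0.3679, 1]
Sum = 8.757
p = [0.8438, 0.042, 0.1142]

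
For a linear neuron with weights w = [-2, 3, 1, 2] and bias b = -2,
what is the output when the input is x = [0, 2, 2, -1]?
y = 4

y = (-2)(0) + (3)(2) + (1)(2) + (2)(-1) + -2 = 4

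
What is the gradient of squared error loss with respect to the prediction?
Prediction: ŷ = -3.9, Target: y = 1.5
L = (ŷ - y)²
∂L/∂ŷ = -10.8

∂L/∂ŷ = 2(ŷ - y) = 2(-3.9 - 1.5) = 2(-5.4) = -10.8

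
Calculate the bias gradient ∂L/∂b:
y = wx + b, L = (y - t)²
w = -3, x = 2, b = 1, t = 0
∂L/∂b = -10

y = wx + b = (-3)(2) + 1 = -5
∂L/∂y = 2(y - t) = 2(-5 - 0) = -10
∂y/∂b = 1
∂L/∂b = ∂L/∂y · ∂y/∂b = -10 × 1 = -10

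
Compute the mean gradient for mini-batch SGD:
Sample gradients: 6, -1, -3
Average gradient = 0.6667

Average = (1/3)(6 + -1 + -3) = 2/3 = 0.6667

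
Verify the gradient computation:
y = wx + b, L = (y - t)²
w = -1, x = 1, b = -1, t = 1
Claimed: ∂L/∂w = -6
Correct

y = (-1)(1) + -1 = -2
∂L/∂y = 2(y - t) = 2(-2 - 1) = -6
∂y/∂w = x = 1
∂L/∂w = -6 × 1 = -6

Claimed value: -6
Correct: The correct gradient is -6.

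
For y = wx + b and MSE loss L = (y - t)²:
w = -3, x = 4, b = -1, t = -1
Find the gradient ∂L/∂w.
∂L/∂w = -96

y = wx + b = (-3)(4) + -1 = -13
∂L/∂y = 2(y - t) = 2(-13 - -1) = -24
∂y/∂w = x = 4
∂L/∂w = ∂L/∂y · ∂y/∂w = -24 × 4 = -96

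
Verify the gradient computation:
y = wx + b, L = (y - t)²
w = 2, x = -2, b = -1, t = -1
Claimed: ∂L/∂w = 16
Correct

y = (2)(-2) + -1 = -5
∂L/∂y = 2(y - t) = 2(-5 - -1) = -8
∂y/∂w = x = -2
∂L/∂w = -8 × -2 = 16

Claimed value: 16
Correct: The correct gradient is 16.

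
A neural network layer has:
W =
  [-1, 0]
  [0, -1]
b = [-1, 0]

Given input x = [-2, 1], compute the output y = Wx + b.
y = [1, -1]

Wx = [-1×-2 + 0×1, 0×-2 + -1×1]
   = [2, -1]
y = Wx + b = [2 + -1, -1 + 0] = [1, -1]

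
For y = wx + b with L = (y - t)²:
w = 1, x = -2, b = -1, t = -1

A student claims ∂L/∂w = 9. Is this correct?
Incorrect

y = (1)(-2) + -1 = -3
∂L/∂y = 2(y - t) = 2(-3 - -1) = -4
∂y/∂w = x = -2
∂L/∂w = -4 × -2 = 8

Claimed value: 9
Incorrect: The correct gradient is 8.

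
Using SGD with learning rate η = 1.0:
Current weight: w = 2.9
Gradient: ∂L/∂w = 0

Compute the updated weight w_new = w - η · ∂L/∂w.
w_new = 2.9

w_new = w - η·∂L/∂w = 2.9 - 1.0×(0) = 2.9 - (0) = 2.9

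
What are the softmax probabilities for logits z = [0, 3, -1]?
p = [0.0466, 0.9362, 0.0171]

exp(z) = [1, 20.09, 0.3679]
Sum = 21.45
p = [0.0466, 0.9362, 0.0171]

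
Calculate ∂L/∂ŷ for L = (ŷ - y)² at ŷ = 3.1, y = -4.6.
∂L/∂ŷ = 15.4

∂L/∂ŷ = 2(ŷ - y) = 2(3.1 - -4.6) = 2(7.7) = 15.4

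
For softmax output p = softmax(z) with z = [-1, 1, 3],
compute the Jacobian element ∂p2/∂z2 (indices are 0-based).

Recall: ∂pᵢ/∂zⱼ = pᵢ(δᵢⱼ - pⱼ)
∂p2/∂z2 = 0.1154

p = softmax(z) = [0.01588, 0.1173, 0.8668]
p2 = 0.8668

∂p2/∂z2 = p2(1 - p2) = 0.8668 × (1 - 0.8668) = 0.1154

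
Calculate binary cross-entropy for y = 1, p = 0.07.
L = 2.659

L = -1·log(0.07) - 0·log(0.93) = -log(0.07) = 2.659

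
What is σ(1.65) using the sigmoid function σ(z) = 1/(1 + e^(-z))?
0.8389

sigmoid(1.65) = 1/(1 + e^(-1.65)) = 1/(1 + 0.192) = 0.8389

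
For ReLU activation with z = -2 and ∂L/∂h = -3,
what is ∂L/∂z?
∂L/∂z = 0

h = ReLU(-2) = 0
Since z < 0: ∂h/∂z = 0
∂L/∂z = ∂L/∂h · ∂h/∂z = -3 × 0 = 0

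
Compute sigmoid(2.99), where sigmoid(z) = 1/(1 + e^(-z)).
0.9521

sigmoid(2.99) = 1/(1 + e^(-2.99)) = 1/(1 + 0.05029) = 0.9521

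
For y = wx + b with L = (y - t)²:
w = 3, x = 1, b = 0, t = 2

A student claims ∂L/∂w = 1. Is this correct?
Incorrect

y = (3)(1) + 0 = 3
∂L/∂y = 2(y - t) = 2(3 - 2) = 2
∂y/∂w = x = 1
∂L/∂w = 2 × 1 = 2

Claimed value: 1
Incorrect: The correct gradient is 2.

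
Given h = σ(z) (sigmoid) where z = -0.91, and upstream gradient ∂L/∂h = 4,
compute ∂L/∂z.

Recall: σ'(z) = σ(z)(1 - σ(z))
∂L/∂z = 0.8185

σ(-0.91) = 0.287
σ'(-0.91) = σ(-0.91)(1 - σ(-0.91)) = 0.287 × 0.713 = 0.2046
∂L/∂z = ∂L/∂h · σ'(z) = 4 × 0.2046 = 0.8185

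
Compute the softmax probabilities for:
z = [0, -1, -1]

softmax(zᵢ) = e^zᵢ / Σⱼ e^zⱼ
p = [0.5761, 0.2119, 0.2119]

exp(z) = [1, 0.3679, 0.3679]
Sum = 1.736
p = [0.5761, 0.2119, 0.2119]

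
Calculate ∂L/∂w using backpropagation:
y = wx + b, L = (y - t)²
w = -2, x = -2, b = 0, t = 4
∂L/∂w = 0

y = wx + b = (-2)(-2) + 0 = 4
∂L/∂y = 2(y - t) = 2(4 - 4) = 0
∂y/∂w = x = -2
∂L/∂w = ∂L/∂y · ∂y/∂w = 0 × -2 = 0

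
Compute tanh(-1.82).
-0.9488

tanh(-1.82) = (e^(-1.82) - e^(1.82))/(e^(-1.82) + e^(1.82)) = -0.9488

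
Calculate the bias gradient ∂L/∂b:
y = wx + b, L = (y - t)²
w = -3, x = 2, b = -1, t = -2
∂L/∂b = -10

y = wx + b = (-3)(2) + -1 = -7
∂L/∂y = 2(y - t) = 2(-7 - -2) = -10
∂y/∂b = 1
∂L/∂b = ∂L/∂y · ∂y/∂b = -10 × 1 = -10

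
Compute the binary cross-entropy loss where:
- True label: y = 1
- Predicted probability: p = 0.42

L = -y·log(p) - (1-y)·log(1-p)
L = 0.8675

L = -1·log(0.42) - 0·log(0.58) = -log(0.42) = 0.8675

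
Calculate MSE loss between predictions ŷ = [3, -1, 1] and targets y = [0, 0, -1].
MSE = 4.667

MSE = (1/3)((3-0)² + (-1-0)² + (1--1)²) = (1/3)(9 + 1 + 4) = 4.667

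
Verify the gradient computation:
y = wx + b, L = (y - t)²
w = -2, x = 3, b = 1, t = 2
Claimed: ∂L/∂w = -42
Correct

y = (-2)(3) + 1 = -5
∂L/∂y = 2(y - t) = 2(-5 - 2) = -14
∂y/∂w = x = 3
∂L/∂w = -14 × 3 = -42

Claimed value: -42
Correct: The correct gradient is -42.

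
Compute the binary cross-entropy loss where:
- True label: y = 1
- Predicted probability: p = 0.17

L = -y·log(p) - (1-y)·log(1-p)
L = 1.772

L = -1·log(0.17) - 0·log(0.83) = -log(0.17) = 1.772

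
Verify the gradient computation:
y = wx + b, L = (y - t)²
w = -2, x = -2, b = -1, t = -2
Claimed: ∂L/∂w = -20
Correct

y = (-2)(-2) + -1 = 3
∂L/∂y = 2(y - t) = 2(3 - -2) = 10
∂y/∂w = x = -2
∂L/∂w = 10 × -2 = -20

Claimed value: -20
Correct: The correct gradient is -20.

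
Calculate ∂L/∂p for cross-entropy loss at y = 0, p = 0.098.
∂L/∂p = 1.109

∂L/∂p = -y/p + (1-y)/(1-p) = 0 + 1/0.902 = 1.109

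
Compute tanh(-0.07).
-0.06989

tanh(-0.07) = (e^(-0.07) - e^(0.07))/(e^(-0.07) + e^(0.07)) = -0.06989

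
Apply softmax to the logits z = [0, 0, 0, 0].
p = [0.25, 0.25, 0.25, 0.25]

exp(z) = [1, 1, 1, 1]
Sum = 4
p = [0.25, 0.25, 0.25, 0.25]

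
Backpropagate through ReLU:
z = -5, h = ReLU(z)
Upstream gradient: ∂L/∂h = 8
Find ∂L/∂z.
∂L/∂z = 0

h = ReLU(-5) = 0
Since z < 0: ∂h/∂z = 0
∂L/∂z = ∂L/∂h · ∂h/∂z = 8 × 0 = 0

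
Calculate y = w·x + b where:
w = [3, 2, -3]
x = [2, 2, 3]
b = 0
y = 1

y = (3)(2) + (2)(2) + (-3)(3) + 0 = 1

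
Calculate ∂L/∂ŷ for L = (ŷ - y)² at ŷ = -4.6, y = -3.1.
∂L/∂ŷ = -3.0

∂L/∂ŷ = 2(ŷ - y) = 2(-4.6 - -3.1) = 2(-1.5) = -3.0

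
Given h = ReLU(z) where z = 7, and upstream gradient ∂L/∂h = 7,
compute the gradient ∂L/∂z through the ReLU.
∂L/∂z = 7

h = ReLU(7) = 7
Since z > 0: ∂h/∂z = 1
∂L/∂z = ∂L/∂h · ∂h/∂z = 7 × 1 = 7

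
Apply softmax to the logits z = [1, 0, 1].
p = [0.4223, 0.1554, 0.4223]

exp(z) = [2.718, 1, 2.718]
Sum = 6.437
p = [0.4223, 0.1554, 0.4223]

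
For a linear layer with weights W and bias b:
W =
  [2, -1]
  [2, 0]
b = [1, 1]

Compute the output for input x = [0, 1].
y = [0, 1]

Wx = [2×0 + -1×1, 2×0 + 0×1]
   = [-1, 0]
y = Wx + b = [-1 + 1, 0 + 1] = [0, 1]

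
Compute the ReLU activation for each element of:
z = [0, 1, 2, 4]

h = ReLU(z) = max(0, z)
h = [0, 1, 2, 4]

ReLU applied element-wise: max(0,0)=0, max(0,1)=1, max(0,2)=2, max(0,4)=4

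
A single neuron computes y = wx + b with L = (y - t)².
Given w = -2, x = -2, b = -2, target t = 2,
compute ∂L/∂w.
∂L/∂w = 0

y = wx + b = (-2)(-2) + -2 = 2
∂L/∂y = 2(y - t) = 2(2 - 2) = 0
∂y/∂w = x = -2
∂L/∂w = ∂L/∂y · ∂y/∂w = 0 × -2 = 0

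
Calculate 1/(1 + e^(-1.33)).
0.7908

sigmoid(1.33) = 1/(1 + e^(-1.33)) = 1/(1 + 0.2645) = 0.7908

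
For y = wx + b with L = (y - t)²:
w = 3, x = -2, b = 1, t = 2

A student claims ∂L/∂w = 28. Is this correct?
Correct

y = (3)(-2) + 1 = -5
∂L/∂y = 2(y - t) = 2(-5 - 2) = -14
∂y/∂w = x = -2
∂L/∂w = -14 × -2 = 28

Claimed value: 28
Correct: The correct gradient is 28.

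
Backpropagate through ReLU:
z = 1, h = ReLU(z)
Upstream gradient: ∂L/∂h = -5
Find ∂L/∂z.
∂L/∂z = -5

h = ReLU(1) = 1
Since z > 0: ∂h/∂z = 1
∂L/∂z = ∂L/∂h · ∂h/∂z = -5 × 1 = -5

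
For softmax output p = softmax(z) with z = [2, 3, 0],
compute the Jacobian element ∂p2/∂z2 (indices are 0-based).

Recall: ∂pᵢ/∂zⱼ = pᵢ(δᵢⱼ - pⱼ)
∂p2/∂z2 = 0.03389

p = softmax(z) = [0.2595, 0.7054, 0.03512]
p2 = 0.03512

∂p2/∂z2 = p2(1 - p2) = 0.03512 × (1 - 0.03512) = 0.03389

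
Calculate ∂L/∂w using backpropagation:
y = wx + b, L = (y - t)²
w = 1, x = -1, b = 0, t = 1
∂L/∂w = 4

y = wx + b = (1)(-1) + 0 = -1
∂L/∂y = 2(y - t) = 2(-1 - 1) = -4
∂y/∂w = x = -1
∂L/∂w = ∂L/∂y · ∂y/∂w = -4 × -1 = 4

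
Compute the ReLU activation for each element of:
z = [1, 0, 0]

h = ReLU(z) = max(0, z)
h = [1, 0, 0]

ReLU applied element-wise: max(0,1)=1, max(0,0)=0, max(0,0)=0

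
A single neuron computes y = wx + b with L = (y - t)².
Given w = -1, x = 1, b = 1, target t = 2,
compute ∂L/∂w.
∂L/∂w = -4

y = wx + b = (-1)(1) + 1 = 0
∂L/∂y = 2(y - t) = 2(0 - 2) = -4
∂y/∂w = x = 1
∂L/∂w = ∂L/∂y · ∂y/∂w = -4 × 1 = -4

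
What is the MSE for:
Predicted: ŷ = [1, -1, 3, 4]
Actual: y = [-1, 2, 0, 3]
MSE = 5.75

MSE = (1/4)((1--1)² + (-1-2)² + (3-0)² + (4-3)²) = (1/4)(4 + 9 + 9 + 1) = 5.75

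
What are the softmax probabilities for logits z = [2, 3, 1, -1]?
p = [0.2418, 0.6572, 0.0889, 0.012]

exp(z) = [7.389, 20.09, 2.718, 0.3679]
Sum = 30.56
p = [0.2418, 0.6572, 0.0889, 0.012]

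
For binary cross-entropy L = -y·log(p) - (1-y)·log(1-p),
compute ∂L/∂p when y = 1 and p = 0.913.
∂L/∂p = -1.095

∂L/∂p = -y/p + (1-y)/(1-p) = -1/0.913 + 0 = -1.095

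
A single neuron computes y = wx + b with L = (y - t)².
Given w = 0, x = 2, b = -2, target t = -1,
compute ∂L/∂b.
∂L/∂b = -2

y = wx + b = (0)(2) + -2 = -2
∂L/∂y = 2(y - t) = 2(-2 - -1) = -2
∂y/∂b = 1
∂L/∂b = ∂L/∂y · ∂y/∂b = -2 × 1 = -2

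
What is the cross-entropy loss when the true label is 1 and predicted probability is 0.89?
L = 0.1165

L = -1·log(0.89) - 0·log(0.11) = -log(0.89) = 0.1165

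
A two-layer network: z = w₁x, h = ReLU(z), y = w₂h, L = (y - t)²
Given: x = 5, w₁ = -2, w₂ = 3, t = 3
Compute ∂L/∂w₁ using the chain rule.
∂L/∂w₁ = 0

Forward pass:
z = w₁x = -2×5 = -10
h = ReLU(-10) = 0
y = w₂h = 3×0 = 0

Backward pass:
∂L/∂y = 2(y - t) = 2(0 - 3) = -6
∂y/∂h = w₂ = 3
∂h/∂z = 0 (ReLU derivative)
∂z/∂w₁ = x = 5

∂L/∂w₁ = -6 × 3 × 0 × 5 = 0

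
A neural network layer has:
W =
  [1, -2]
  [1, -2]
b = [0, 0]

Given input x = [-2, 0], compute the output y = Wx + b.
y = [-2, -2]

Wx = [1×-2 + -2×0, 1×-2 + -2×0]
   = [-2, -2]
y = Wx + b = [-2 + 0, -2 + 0] = [-2, -2]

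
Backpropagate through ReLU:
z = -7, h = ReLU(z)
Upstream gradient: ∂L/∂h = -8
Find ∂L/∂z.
∂L/∂z = 0

h = ReLU(-7) = 0
Since z < 0: ∂h/∂z = 0
∂L/∂z = ∂L/∂h · ∂h/∂z = -8 × 0 = 0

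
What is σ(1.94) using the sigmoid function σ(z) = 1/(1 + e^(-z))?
0.8744

sigmoid(1.94) = 1/(1 + e^(-1.94)) = 1/(1 + 0.1437) = 0.8744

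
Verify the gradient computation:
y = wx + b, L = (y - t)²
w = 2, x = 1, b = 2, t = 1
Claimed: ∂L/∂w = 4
Incorrect

y = (2)(1) + 2 = 4
∂L/∂y = 2(y - t) = 2(4 - 1) = 6
∂y/∂w = x = 1
∂L/∂w = 6 × 1 = 6

Claimed value: 4
Incorrect: The correct gradient is 6.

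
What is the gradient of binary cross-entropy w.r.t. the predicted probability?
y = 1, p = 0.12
∂L/∂p = -8.333

∂L/∂p = -y/p + (1-y)/(1-p) = -1/0.12 + 0 = -8.333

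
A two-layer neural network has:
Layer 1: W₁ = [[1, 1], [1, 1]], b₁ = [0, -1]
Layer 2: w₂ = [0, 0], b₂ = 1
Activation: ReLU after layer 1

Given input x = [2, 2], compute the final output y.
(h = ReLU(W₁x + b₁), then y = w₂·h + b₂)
y = 1

Layer 1 pre-activation: z₁ = [4, 3]
After ReLU: h = [4, 3]
Layer 2 output: y = 0×4 + 0×3 + 1 = 1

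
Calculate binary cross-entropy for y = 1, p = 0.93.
L = 0.07257

L = -1·log(0.93) - 0·log(0.07) = -log(0.93) = 0.07257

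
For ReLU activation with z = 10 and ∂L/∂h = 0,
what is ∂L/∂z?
∂L/∂z = 0

h = ReLU(10) = 10
Since z > 0: ∂h/∂z = 1
∂L/∂z = ∂L/∂h · ∂h/∂z = 0 × 1 = 0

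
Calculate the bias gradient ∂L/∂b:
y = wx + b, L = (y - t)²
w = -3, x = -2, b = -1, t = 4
∂L/∂b = 2

y = wx + b = (-3)(-2) + -1 = 5
∂L/∂y = 2(y - t) = 2(5 - 4) = 2
∂y/∂b = 1
∂L/∂b = ∂L/∂y · ∂y/∂b = 2 × 1 = 2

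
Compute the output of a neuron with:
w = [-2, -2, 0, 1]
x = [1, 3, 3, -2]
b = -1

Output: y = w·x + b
y = -11

y = (-2)(1) + (-2)(3) + (0)(3) + (1)(-2) + -1 = -11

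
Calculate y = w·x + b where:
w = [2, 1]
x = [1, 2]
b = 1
y = 5

y = (2)(1) + (1)(2) + 1 = 5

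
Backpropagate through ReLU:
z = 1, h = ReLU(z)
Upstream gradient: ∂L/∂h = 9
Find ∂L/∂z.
∂L/∂z = 9

h = ReLU(1) = 1
Since z > 0: ∂h/∂z = 1
∂L/∂z = ∂L/∂h · ∂h/∂z = 9 × 1 = 9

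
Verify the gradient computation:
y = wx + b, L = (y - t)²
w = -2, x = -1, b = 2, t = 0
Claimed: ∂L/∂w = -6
Incorrect

y = (-2)(-1) + 2 = 4
∂L/∂y = 2(y - t) = 2(4 - 0) = 8
∂y/∂w = x = -1
∂L/∂w = 8 × -1 = -8

Claimed value: -6
Incorrect: The correct gradient is -8.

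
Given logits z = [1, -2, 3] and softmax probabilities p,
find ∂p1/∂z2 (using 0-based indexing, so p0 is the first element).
∂p1/∂z2 = -0.005166

p = softmax(z) = [0.1185, 0.0059, 0.8756]
p1 = 0.0059, p2 = 0.8756

∂p1/∂z2 = -p1 × p2 = -0.0059 × 0.8756 = -0.005166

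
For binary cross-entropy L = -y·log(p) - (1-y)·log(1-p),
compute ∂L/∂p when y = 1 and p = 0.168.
∂L/∂p = -5.952

∂L/∂p = -y/p + (1-y)/(1-p) = -1/0.168 + 0 = -5.952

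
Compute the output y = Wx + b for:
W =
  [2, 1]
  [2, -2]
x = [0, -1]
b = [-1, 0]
y = [-2, 2]

Wx = [2×0 + 1×-1, 2×0 + -2×-1]
   = [-1, 2]
y = Wx + b = [-1 + -1, 2 + 0] = [-2, 2]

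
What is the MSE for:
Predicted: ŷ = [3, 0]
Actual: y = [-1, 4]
MSE = 16

MSE = (1/2)((3--1)² + (0-4)²) = (1/2)(16 + 16) = 16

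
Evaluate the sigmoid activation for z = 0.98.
0.7271

sigmoid(0.98) = 1/(1 + e^(-0.98)) = 1/(1 + 0.3753) = 0.7271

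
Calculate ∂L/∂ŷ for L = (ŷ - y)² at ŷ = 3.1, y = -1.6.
∂L/∂ŷ = 9.4

∂L/∂ŷ = 2(ŷ - y) = 2(3.1 - -1.6) = 2(4.7) = 9.4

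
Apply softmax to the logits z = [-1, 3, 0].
p = [0.0171, 0.9362, 0.0466]

exp(z) = [0.3679, 20.09, 1]
Sum = 21.45
p = [0.0171, 0.9362, 0.0466]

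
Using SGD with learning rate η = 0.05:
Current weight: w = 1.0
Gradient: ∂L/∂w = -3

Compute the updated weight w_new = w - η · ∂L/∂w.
w_new = 1.15

w_new = w - η·∂L/∂w = 1.0 - 0.05×(-3) = 1.0 - (-0.15) = 1.15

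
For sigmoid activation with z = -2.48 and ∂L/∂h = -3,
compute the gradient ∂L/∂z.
∂L/∂z = -0.2139

σ(-2.48) = 0.07727
σ'(-2.48) = σ(-2.48)(1 - σ(-2.48)) = 0.07727 × 0.9227 = 0.0713
∂L/∂z = ∂L/∂h · σ'(z) = -3 × 0.0713 = -0.2139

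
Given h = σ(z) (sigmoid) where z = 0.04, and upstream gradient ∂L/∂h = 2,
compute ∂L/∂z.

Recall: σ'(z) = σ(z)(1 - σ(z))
∂L/∂z = 0.4998

σ(0.04) = 0.51
σ'(0.04) = σ(0.04)(1 - σ(0.04)) = 0.51 × 0.49 = 0.2499
∂L/∂z = ∂L/∂h · σ'(z) = 2 × 0.2499 = 0.4998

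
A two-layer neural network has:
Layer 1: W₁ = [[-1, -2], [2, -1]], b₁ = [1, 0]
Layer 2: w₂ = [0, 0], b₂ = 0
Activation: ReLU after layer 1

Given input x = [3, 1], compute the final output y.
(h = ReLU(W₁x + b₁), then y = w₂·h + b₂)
y = 0

Layer 1 pre-activation: z₁ = [-4, 5]
After ReLU: h = [0, 5]
Layer 2 output: y = 0×0 + 0×5 + 0 = 0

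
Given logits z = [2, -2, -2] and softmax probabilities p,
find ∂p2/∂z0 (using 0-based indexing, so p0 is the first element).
∂p2/∂z0 = -0.01704

p = softmax(z) = [0.9647, 0.01767, 0.01767]
p2 = 0.01767, p0 = 0.9647

∂p2/∂z0 = -p2 × p0 = -0.01767 × 0.9647 = -0.01704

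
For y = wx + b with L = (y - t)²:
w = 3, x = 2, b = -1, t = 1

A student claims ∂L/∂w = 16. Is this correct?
Correct

y = (3)(2) + -1 = 5
∂L/∂y = 2(y - t) = 2(5 - 1) = 8
∂y/∂w = x = 2
∂L/∂w = 8 × 2 = 16

Claimed value: 16
Correct: The correct gradient is 16.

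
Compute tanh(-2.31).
-0.9805

tanh(-2.31) = (e^(-2.31) - e^(2.31))/(e^(-2.31) + e^(2.31)) = -0.9805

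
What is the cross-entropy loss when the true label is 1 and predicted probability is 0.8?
L = 0.2231

L = -1·log(0.8) - 0·log(0.2) = -log(0.8) = 0.2231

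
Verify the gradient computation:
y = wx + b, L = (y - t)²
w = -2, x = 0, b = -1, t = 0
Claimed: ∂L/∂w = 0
Correct

y = (-2)(0) + -1 = -1
∂L/∂y = 2(y - t) = 2(-1 - 0) = -2
∂y/∂w = x = 0
∂L/∂w = -2 × 0 = 0

Claimed value: 0
Correct: The correct gradient is 0.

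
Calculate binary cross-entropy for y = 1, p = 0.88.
L = 0.1278

L = -1·log(0.88) - 0·log(0.12) = -log(0.88) = 0.1278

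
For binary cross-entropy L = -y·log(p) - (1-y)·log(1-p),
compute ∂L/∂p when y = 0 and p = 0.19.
∂L/∂p = 1.235

∂L/∂p = -y/p + (1-y)/(1-p) = 0 + 1/0.81 = 1.235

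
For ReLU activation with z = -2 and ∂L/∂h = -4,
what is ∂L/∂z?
∂L/∂z = 0

h = ReLU(-2) = 0
Since z < 0: ∂h/∂z = 0
∂L/∂z = ∂L/∂h · ∂h/∂z = -4 × 0 = 0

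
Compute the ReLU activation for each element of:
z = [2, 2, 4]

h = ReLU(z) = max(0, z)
h = [2, 2, 4]

ReLU applied element-wise: max(0,2)=2, max(0,2)=2, max(0,4)=4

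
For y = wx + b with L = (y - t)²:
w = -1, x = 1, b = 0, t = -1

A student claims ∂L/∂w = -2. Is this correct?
Incorrect

y = (-1)(1) + 0 = -1
∂L/∂y = 2(y - t) = 2(-1 - -1) = 0
∂y/∂w = x = 1
∂L/∂w = 0 × 1 = 0

Claimed value: -2
Incorrect: The correct gradient is 0.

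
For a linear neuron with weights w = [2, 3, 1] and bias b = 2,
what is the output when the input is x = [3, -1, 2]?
y = 7

y = (2)(3) + (3)(-1) + (1)(2) + 2 = 7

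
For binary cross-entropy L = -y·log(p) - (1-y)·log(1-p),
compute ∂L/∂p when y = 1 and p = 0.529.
∂L/∂p = -1.89

∂L/∂p = -y/p + (1-y)/(1-p) = -1/0.529 + 0 = -1.89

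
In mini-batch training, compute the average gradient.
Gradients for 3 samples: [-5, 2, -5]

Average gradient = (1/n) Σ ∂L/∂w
Average gradient = -2.667

Average = (1/3)(-5 + 2 + -5) = -8/3 = -2.667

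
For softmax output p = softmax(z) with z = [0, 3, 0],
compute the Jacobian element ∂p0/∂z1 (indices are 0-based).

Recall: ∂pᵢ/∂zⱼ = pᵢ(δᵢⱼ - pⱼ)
∂p0/∂z1 = -0.04118

p = softmax(z) = [0.04528, 0.9094, 0.04528]
p0 = 0.04528, p1 = 0.9094

∂p0/∂z1 = -p0 × p1 = -0.04528 × 0.9094 = -0.04118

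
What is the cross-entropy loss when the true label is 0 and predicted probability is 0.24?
L = 0.2744

L = -0·log(0.24) - 1·log(0.76) = -log(0.76) = 0.2744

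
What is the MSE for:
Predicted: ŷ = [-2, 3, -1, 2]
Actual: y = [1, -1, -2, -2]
MSE = 10.5

MSE = (1/4)((-2-1)² + (3--1)² + (-1--2)² + (2--2)²) = (1/4)(9 + 16 + 1 + 16) = 10.5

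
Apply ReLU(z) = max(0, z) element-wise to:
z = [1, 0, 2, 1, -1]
h = [1, 0, 2, 1, 0]

ReLU applied element-wise: max(0,1)=1, max(0,0)=0, max(0,2)=2, max(0,1)=1, max(0,-1)=0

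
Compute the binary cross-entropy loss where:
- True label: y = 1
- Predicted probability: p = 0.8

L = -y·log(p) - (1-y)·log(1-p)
L = 0.2231

L = -1·log(0.8) - 0·log(0.2) = -log(0.8) = 0.2231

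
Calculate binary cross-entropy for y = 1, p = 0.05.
L = 2.996

L = -1·log(0.05) - 0·log(0.95) = -log(0.05) = 2.996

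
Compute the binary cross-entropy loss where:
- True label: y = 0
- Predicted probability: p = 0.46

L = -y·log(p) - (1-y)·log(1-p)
L = 0.6162

L = -0·log(0.46) - 1·log(0.54) = -log(0.54) = 0.6162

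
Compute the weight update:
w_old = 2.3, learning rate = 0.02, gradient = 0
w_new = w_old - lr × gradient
w_new = 2.3

w_new = w - η·∂L/∂w = 2.3 - 0.02×(0) = 2.3 - (0) = 2.3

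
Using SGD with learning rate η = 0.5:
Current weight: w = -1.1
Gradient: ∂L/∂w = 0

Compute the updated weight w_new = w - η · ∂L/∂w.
w_new = -1.1

w_new = w - η·∂L/∂w = -1.1 - 0.5×(0) = -1.1 - (0) = -1.1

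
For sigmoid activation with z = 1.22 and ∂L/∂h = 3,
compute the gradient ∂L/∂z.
∂L/∂z = 0.5279

σ(1.22) = 0.7721
σ'(1.22) = σ(1.22)(1 - σ(1.22)) = 0.7721 × 0.2279 = 0.176
∂L/∂z = ∂L/∂h · σ'(z) = 3 × 0.176 = 0.5279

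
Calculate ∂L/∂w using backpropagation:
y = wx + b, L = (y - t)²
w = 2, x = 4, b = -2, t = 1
∂L/∂w = 40

y = wx + b = (2)(4) + -2 = 6
∂L/∂y = 2(y - t) = 2(6 - 1) = 10
∂y/∂w = x = 4
∂L/∂w = ∂L/∂y · ∂y/∂w = 10 × 4 = 40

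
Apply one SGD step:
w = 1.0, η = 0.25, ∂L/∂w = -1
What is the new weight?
w_new = 1.25

w_new = w - η·∂L/∂w = 1.0 - 0.25×(-1) = 1.0 - (-0.25) = 1.25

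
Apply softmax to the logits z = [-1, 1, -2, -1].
p = [0.1025, 0.7573, 0.0377, 0.1025]

exp(z) = [0.3679, 2.718, 0.1353, 0.3679]
Sum = 3.589
p = [0.1025, 0.7573, 0.0377, 0.1025]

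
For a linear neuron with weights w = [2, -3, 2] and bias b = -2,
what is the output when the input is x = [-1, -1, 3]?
y = 5

y = (2)(-1) + (-3)(-1) + (2)(3) + -2 = 5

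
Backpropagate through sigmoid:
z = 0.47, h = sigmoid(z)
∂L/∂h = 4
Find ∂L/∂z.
∂L/∂z = 0.9467

σ(0.47) = 0.6154
σ'(0.47) = σ(0.47)(1 - σ(0.47)) = 0.6154 × 0.3846 = 0.2367
∂L/∂z = ∂L/∂h · σ'(z) = 4 × 0.2367 = 0.9467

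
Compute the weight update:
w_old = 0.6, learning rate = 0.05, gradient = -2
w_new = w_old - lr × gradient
w_new = 0.7

w_new = w - η·∂L/∂w = 0.6 - 0.05×(-2) = 0.6 - (-0.1) = 0.7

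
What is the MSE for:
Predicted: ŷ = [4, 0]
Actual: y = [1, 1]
MSE = 5

MSE = (1/2)((4-1)² + (0-1)²) = (1/2)(9 + 1) = 5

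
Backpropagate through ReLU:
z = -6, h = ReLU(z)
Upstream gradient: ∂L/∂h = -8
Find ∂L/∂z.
∂L/∂z = 0

h = ReLU(-6) = 0
Since z < 0: ∂h/∂z = 0
∂L/∂z = ∂L/∂h · ∂h/∂z = -8 × 0 = 0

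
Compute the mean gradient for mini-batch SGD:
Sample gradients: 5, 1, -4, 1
Average gradient = 0.75

Average = (1/4)(5 + 1 + -4 + 1) = 3/4 = 0.75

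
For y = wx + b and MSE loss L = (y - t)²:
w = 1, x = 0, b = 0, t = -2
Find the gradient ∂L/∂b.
∂L/∂b = 4

y = wx + b = (1)(0) + 0 = 0
∂L/∂y = 2(y - t) = 2(0 - -2) = 4
∂y/∂b = 1
∂L/∂b = ∂L/∂y · ∂y/∂b = 4 × 1 = 4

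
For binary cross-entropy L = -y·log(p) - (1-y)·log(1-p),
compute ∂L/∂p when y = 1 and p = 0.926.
∂L/∂p = -1.08

∂L/∂p = -y/p + (1-y)/(1-p) = -1/0.926 + 0 = -1.08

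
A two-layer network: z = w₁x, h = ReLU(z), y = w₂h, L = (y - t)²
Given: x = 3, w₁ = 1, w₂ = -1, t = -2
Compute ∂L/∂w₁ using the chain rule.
∂L/∂w₁ = 6

Forward pass:
z = w₁x = 1×3 = 3
h = ReLU(3) = 3
y = w₂h = -1×3 = -3

Backward pass:
∂L/∂y = 2(y - t) = 2(-3 - -2) = -2
∂y/∂h = w₂ = -1
∂h/∂z = 1 (ReLU derivative)
∂z/∂w₁ = x = 3

∂L/∂w₁ = -2 × -1 × 1 × 3 = 6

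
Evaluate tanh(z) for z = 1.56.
0.9154

tanh(1.56) = (e^(1.56) - e^(-1.56))/(e^(1.56) + e^(-1.56)) = 0.9154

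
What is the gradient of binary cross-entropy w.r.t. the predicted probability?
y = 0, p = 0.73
∂L/∂p = 3.704

∂L/∂p = -y/p + (1-y)/(1-p) = 0 + 1/0.27 = 3.704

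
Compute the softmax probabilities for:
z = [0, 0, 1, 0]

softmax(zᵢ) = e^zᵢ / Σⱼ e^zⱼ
p = [0.1749, 0.1749, 0.4754, 0.1749]

exp(z) = [1, 1, 2.718, 1]
Sum = 5.718
p = [0.1749, 0.1749, 0.4754, 0.1749]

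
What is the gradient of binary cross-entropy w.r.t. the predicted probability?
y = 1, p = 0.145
∂L/∂p = -6.897

∂L/∂p = -y/p + (1-y)/(1-p) = -1/0.145 + 0 = -6.897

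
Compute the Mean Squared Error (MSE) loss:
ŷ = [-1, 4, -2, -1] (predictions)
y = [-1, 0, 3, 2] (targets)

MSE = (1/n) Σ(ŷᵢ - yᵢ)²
MSE = 12.5

MSE = (1/4)((-1--1)² + (4-0)² + (-2-3)² + (-1-2)²) = (1/4)(0 + 16 + 25 + 9) = 12.5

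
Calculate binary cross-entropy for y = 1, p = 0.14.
L = 1.966

L = -1·log(0.14) - 0·log(0.86) = -log(0.14) = 1.966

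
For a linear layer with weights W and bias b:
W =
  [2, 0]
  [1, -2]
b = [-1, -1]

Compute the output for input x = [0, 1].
y = [-1, -3]

Wx = [2×0 + 0×1, 1×0 + -2×1]
   = [0, -2]
y = Wx + b = [0 + -1, -2 + -1] = [-1, -3]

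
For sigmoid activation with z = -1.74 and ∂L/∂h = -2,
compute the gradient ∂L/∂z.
∂L/∂z = -0.254

σ(-1.74) = 0.1493
σ'(-1.74) = σ(-1.74)(1 - σ(-1.74)) = 0.1493 × 0.8507 = 0.127
∂L/∂z = ∂L/∂h · σ'(z) = -2 × 0.127 = -0.254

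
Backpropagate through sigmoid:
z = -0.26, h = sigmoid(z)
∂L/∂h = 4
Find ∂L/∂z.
∂L/∂z = 0.9833

σ(-0.26) = 0.4354
σ'(-0.26) = σ(-0.26)(1 - σ(-0.26)) = 0.4354 × 0.5646 = 0.2458
∂L/∂z = ∂L/∂h · σ'(z) = 4 × 0.2458 = 0.9833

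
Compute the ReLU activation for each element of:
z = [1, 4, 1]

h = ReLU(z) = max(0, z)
h = [1, 4, 1]

ReLU applied element-wise: max(0,1)=1, max(0,4)=4, max(0,1)=1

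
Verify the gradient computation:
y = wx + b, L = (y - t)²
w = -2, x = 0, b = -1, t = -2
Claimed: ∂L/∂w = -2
Incorrect

y = (-2)(0) + -1 = -1
∂L/∂y = 2(y - t) = 2(-1 - -2) = 2
∂y/∂w = x = 0
∂L/∂w = 2 × 0 = 0

Claimed value: -2
Incorrect: The correct gradient is 0.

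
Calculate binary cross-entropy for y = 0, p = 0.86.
L = 1.966

L = -0·log(0.86) - 1·log(0.14) = -log(0.14) = 1.966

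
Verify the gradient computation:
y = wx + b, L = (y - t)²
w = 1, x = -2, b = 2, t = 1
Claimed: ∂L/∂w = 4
Correct

y = (1)(-2) + 2 = 0
∂L/∂y = 2(y - t) = 2(0 - 1) = -2
∂y/∂w = x = -2
∂L/∂w = -2 × -2 = 4

Claimed value: 4
Correct: The correct gradient is 4.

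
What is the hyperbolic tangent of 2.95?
0.9945

tanh(2.95) = (e^(2.95) - e^(-2.95))/(e^(2.95) + e^(-2.95)) = 0.9945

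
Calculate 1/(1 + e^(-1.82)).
0.8606

sigmoid(1.82) = 1/(1 + e^(-1.82)) = 1/(1 + 0.162) = 0.8606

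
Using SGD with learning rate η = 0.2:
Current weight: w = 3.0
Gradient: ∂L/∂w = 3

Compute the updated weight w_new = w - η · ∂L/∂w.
w_new = 2.4

w_new = w - η·∂L/∂w = 3.0 - 0.2×(3) = 3.0 - (0.6) = 2.4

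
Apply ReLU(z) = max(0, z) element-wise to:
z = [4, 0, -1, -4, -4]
h = [4, 0, 0, 0, 0]

ReLU applied element-wise: max(0,4)=4, max(0,0)=0, max(0,-1)=0, max(0,-4)=0, max(0,-4)=0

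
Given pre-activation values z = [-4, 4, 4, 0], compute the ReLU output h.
h = [0, 4, 4, 0]

ReLU applied element-wise: max(0,-4)=0, max(0,4)=4, max(0,4)=4, max(0,0)=0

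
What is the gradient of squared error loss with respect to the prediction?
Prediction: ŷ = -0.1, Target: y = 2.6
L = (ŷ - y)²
∂L/∂ŷ = -5.4

∂L/∂ŷ = 2(ŷ - y) = 2(-0.1 - 2.6) = 2(-2.7) = -5.4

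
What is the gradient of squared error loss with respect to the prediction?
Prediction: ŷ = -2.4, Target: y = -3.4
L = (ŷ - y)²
∂L/∂ŷ = 2.0

∂L/∂ŷ = 2(ŷ - y) = 2(-2.4 - -3.4) = 2(1.0) = 2.0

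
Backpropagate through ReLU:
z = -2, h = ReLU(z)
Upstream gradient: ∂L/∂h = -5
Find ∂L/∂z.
∂L/∂z = 0

h = ReLU(-2) = 0
Since z < 0: ∂h/∂z = 0
∂L/∂z = ∂L/∂h · ∂h/∂z = -5 × 0 = 0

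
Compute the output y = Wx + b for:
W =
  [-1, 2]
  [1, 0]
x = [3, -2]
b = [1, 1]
y = [-6, 4]

Wx = [-1×3 + 2×-2, 1×3 + 0×-2]
   = [-7, 3]
y = Wx + b = [-7 + 1, 3 + 1] = [-6, 4]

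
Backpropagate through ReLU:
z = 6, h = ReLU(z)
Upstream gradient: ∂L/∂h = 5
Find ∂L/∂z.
∂L/∂z = 5

h = ReLU(6) = 6
Since z > 0: ∂h/∂z = 1
∂L/∂z = ∂L/∂h · ∂h/∂z = 5 × 1 = 5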